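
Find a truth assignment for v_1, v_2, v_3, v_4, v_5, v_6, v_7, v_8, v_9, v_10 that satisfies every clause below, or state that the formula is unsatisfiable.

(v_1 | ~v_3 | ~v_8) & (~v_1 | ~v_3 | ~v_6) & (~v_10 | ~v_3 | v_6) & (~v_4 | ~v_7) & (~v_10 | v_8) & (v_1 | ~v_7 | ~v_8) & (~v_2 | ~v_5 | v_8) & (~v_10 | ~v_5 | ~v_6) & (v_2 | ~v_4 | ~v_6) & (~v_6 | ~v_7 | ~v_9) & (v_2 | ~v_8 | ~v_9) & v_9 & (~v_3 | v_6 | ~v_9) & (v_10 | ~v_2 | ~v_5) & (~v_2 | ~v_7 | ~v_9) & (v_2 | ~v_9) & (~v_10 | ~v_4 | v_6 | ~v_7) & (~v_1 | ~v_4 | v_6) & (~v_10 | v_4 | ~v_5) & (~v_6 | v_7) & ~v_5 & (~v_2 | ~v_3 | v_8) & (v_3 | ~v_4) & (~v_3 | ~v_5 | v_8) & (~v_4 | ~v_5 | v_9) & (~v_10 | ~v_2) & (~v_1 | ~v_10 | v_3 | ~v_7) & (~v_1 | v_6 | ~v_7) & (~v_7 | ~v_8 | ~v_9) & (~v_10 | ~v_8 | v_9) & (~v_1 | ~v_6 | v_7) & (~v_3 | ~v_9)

Unit clause (v_9) forces v_9 = True.
In (v_2 | ~v_9) only v_2 is left, so v_2 = True.
Unit clause (~v_5) forces v_5 = False.
In (~v_10 | ~v_2) only ~v_10 is left, so v_10 = False.
In (~v_3 | ~v_9) only ~v_3 is left, so v_3 = False.
In (~v_2 | ~v_7 | ~v_9) only ~v_7 is left, so v_7 = False.
In (~v_6 | v_7) only ~v_6 is left, so v_6 = False.
In (v_3 | ~v_4) only ~v_4 is left, so v_4 = False.
Set v_1 = True.
Set v_8 = False.
All clauses satisfied.

v_1 = True, v_2 = True, v_3 = False, v_4 = False, v_5 = False, v_6 = False, v_7 = False, v_8 = False, v_9 = True, v_10 = False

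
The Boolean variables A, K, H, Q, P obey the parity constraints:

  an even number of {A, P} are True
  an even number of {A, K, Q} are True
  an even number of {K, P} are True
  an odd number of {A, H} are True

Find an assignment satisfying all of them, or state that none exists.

A=T, K=T, H=F, Q=F, P=T

{A, P}: 2 true → even ✓
{A, K, Q}: 2 true → even ✓
{K, P}: 2 true → even ✓
{A, H}: 1 true → odd ✓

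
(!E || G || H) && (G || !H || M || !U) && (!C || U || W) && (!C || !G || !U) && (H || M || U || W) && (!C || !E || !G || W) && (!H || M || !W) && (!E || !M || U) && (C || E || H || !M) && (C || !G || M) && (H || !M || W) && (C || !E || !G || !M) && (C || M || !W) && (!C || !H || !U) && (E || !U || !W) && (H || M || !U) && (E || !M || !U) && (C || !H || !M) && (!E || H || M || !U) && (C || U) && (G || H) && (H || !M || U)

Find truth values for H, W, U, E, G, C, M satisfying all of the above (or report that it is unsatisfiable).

Set H = True.
Set W = True.
  then (!H || M || !W) forces M = True.
  then (C || !H || !M) forces C = True.
  then (!C || !H || !U) forces U = False.
  then (!E || !M || U) forces E = False.
Set G = False.
All clauses satisfied.

H = True; W = True; U = False; E = False; G = False; C = True; M = True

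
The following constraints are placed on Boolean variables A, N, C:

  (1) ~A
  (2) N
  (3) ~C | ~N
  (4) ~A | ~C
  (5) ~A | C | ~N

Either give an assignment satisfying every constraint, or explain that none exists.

A: False, N: True, C: False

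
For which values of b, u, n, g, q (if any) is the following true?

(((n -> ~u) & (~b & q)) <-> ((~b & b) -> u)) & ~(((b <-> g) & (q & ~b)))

b = False; u = True; n = False; g = True; q = True

  ((n -> ~u) & (~b & q)) <-> ((~b & b) -> u) = True
    (n -> ~u) & (~b & q) = True
      n -> ~u = True
        ~u = False
      ~b & q = True
        ~b = True
    (~b & b) -> u = True
      ~b & b = False
        ~b = True
  ~(((b <-> g) & (q & ~b))) = True
    (b <-> g) & (q & ~b) = False
      b <-> g = False
      q & ~b = True
        ~b = True
Both conjuncts True, so the formula holds.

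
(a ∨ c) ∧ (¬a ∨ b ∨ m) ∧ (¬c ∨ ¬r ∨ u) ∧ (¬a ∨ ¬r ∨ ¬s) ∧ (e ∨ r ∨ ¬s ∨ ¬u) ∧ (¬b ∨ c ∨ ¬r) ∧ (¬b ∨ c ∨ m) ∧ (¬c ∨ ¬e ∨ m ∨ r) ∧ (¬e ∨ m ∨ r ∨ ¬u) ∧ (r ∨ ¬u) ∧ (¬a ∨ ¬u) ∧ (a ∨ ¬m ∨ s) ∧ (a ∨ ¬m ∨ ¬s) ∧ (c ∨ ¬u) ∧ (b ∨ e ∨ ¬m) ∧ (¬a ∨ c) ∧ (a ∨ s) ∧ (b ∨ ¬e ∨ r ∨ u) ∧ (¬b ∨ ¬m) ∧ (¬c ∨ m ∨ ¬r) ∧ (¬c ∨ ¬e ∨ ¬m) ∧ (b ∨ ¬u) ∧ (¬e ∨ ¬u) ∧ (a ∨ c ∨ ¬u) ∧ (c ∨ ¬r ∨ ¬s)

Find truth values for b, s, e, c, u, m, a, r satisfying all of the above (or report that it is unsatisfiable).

b = True, s = False, e = False, c = True, u = False, m = False, a = True, r = False

Set b = True.
  then (¬b ∨ ¬m) forces m = False.
  then (¬b ∨ c ∨ m) forces c = True.
  then (¬c ∨ m ∨ ¬r) forces r = False.
  then (¬c ∨ ¬e ∨ m ∨ r) forces e = False.
  then (r ∨ ¬u) forces u = False.
Set s = False.
  then (a ∨ s) forces a = True.
All clauses satisfied.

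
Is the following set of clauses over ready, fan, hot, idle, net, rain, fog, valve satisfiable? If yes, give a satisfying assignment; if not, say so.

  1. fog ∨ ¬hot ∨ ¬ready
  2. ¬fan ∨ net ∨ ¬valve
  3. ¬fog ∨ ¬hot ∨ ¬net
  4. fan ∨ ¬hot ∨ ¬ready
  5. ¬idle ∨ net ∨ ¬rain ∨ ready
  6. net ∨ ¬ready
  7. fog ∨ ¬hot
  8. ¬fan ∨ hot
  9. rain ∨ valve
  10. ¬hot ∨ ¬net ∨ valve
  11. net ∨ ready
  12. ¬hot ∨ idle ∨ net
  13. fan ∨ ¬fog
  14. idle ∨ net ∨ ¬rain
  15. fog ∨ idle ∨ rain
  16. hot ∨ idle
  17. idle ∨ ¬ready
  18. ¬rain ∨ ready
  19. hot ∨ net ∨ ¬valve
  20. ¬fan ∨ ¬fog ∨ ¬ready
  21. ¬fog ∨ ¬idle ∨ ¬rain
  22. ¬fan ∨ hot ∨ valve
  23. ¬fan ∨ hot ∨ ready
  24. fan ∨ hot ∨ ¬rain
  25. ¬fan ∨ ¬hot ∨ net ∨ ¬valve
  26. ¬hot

Unit clause (¬hot) forces hot = False.
In (¬fan ∨ hot) only ¬fan is left, so fan = False.
In (fan ∨ ¬fog) only ¬fog is left, so fog = False.
In (hot ∨ idle) only idle is left, so idle = True.
In (fan ∨ hot ∨ ¬rain) only ¬rain is left, so rain = False.
In (rain ∨ valve) only valve is left, so valve = True.
In (hot ∨ net ∨ ¬valve) only net is left, so net = True.
Set ready = False.
All clauses satisfied.

ready=F, fan=F, hot=F, idle=T, net=T, rain=F, fog=F, valve=T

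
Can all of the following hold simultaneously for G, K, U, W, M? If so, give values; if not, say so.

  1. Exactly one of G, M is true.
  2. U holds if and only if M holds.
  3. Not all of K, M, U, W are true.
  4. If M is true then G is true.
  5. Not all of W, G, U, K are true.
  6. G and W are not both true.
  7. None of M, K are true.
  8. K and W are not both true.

G: True, K: False, U: False, W: False, M: False

  (1) {G, M}: 1 true — exactly one ✓
  (2) U=F, M=F — same ✓
  (3) {K, M, U, W}: 0/4 true — not all ✓
  (4) M=F ⇒ G: vacuous ✓
  (5) {W, G, U, K}: 1/4 true — not all ✓
  (6) G=T, W=F — not both ✓
  (7) {M, K}: 0 true — none ✓
  (8) K=F, W=F — not both ✓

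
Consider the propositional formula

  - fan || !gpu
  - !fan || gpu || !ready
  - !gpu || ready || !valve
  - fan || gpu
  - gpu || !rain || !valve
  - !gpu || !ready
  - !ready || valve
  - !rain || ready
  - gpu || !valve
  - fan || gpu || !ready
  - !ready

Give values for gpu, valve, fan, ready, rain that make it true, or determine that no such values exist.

gpu: True; valve: False; fan: True; ready: False; rain: False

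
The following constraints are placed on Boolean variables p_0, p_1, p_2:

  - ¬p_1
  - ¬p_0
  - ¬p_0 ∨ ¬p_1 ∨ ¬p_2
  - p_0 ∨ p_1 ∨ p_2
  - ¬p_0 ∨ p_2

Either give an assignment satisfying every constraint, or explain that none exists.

Unit clause (¬p_1) forces p_1 = False.
Unit clause (¬p_0) forces p_0 = False.
In (p_0 ∨ p_1 ∨ p_2) only p_2 is left, so p_2 = True.
Check each clause:
  (¬p_1): ¬p_1 holds.
  (¬p_0): ¬p_0 holds.
  (¬p_0 ∨ ¬p_1 ∨ ¬p_2): ¬p_0 holds.
  (p_0 ∨ p_1 ∨ p_2): p_2 holds.
  (¬p_0 ∨ p_2): ¬p_0 holds.
All clauses satisfied.

p_0=F, p_1=F, p_2=T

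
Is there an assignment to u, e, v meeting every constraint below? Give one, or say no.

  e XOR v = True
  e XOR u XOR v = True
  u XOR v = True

u = False; e = False; v = True

e XOR v = F XOR T = True ✓
e XOR u XOR v = F XOR F XOR T = True ✓
u XOR v = F XOR T = True ✓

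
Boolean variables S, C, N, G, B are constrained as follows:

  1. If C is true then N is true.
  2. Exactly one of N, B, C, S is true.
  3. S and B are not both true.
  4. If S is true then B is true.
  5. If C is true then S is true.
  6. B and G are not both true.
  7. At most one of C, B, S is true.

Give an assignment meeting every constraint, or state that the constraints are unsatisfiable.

S = False, C = False, N = True, G = True, B = False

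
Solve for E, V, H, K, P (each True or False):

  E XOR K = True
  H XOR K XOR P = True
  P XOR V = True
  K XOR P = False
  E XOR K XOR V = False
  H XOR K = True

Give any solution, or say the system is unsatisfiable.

E = True, V = True, H = True, K = False, P = False

E XOR K = T XOR F = True ✓
H XOR K XOR P = T XOR F XOR F = True ✓
P XOR V = F XOR T = True ✓
K XOR P = F XOR F = False ✓
E XOR K XOR V = T XOR F XOR T = False ✓
H XOR K = T XOR F = True ✓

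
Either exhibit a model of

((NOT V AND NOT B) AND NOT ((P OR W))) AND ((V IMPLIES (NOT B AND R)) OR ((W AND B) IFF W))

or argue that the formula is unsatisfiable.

V: False; P: False; W: False; B: False; R: True

  (NOT V AND NOT B) AND NOT ((P OR W)) = True
    NOT V AND NOT B = True
      NOT V = True
      NOT B = True
    NOT ((P OR W)) = True
      P OR W = False
  (V IMPLIES (NOT B AND R)) OR ((W AND B) IFF W) = True
    V IMPLIES (NOT B AND R) = True
      NOT B AND R = True
        NOT B = True
    (W AND B) IFF W = True
      W AND B = False
Both conjuncts True, so the formula holds.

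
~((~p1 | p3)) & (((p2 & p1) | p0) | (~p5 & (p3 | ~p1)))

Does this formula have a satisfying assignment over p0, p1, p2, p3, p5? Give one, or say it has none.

p0 = True, p1 = True, p2 = False, p3 = False, p5 = False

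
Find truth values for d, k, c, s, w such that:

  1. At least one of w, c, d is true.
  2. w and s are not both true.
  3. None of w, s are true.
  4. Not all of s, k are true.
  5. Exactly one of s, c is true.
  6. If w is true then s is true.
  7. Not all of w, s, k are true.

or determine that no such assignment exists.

d: False; k: False; c: True; s: False; w: False

  (1) {w, c, d}: 1 true — at least one ✓
  (2) w=F, s=F — not both ✓
  (3) {w, s}: 0 true — none ✓
  (4) {s, k}: 0/2 true — not all ✓
  (5) {s, c}: 1 true — exactly one ✓
  (6) w=F ⇒ s: vacuous ✓
  (7) {w, s, k}: 0/3 true — not all ✓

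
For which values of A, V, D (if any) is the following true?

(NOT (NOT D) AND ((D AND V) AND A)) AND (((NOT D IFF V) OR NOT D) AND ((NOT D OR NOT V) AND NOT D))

Unsatisfiable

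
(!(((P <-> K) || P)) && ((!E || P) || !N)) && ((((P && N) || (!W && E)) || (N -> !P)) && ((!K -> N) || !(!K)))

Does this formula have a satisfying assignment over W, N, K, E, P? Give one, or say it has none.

W: True, N: False, K: True, E: False, P: False

  !(((P <-> K) || P)) && ((!E || P) || !N) = True
    !(((P <-> K) || P)) = True
      (P <-> K) || P = False
        P <-> K = False
    (!E || P) || !N = True
      !E || P = True
        !E = True
      !N = True
  (((P && N) || (!W && E)) || (N -> !P)) && ((!K -> N) || !(!K)) = True
    ((P && N) || (!W && E)) || (N -> !P) = True
      (P && N) || (!W && E) = False
        P && N = False
        !W && E = False
          !W = False
      N -> !P = True
        !P = True
    (!K -> N) || !(!K) = True
      !K -> N = True
        !K = False
      !(!K) = True
        !K = False
Both conjuncts True, so the formula holds.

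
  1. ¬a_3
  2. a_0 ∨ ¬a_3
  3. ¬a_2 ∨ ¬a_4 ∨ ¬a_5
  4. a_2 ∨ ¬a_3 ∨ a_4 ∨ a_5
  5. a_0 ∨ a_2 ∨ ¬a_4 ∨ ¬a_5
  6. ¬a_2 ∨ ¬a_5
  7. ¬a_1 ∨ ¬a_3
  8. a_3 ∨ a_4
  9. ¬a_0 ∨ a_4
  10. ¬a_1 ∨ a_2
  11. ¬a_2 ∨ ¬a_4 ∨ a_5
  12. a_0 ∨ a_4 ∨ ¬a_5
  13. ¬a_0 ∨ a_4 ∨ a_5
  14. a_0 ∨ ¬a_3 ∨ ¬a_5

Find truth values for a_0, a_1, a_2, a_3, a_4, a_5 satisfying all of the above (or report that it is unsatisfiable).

Unit clause (¬a_3) forces a_3 = False.
In (a_3 ∨ a_4) only a_4 is left, so a_4 = True.
Set a_0 = True.
Try a_1 = True:
  (¬a_1 ∨ a_2) forces a_2 = True.
  (¬a_2 ∨ ¬a_4 ∨ ¬a_5) forces a_5 = False.
  clause (¬a_2 ∨ ¬a_4 ∨ a_5) is falsified — backtrack.
So a_1 = False.
Set a_2 = False.
Set a_5 = True.
All clauses satisfied.

a_0 = True; a_1 = False; a_2 = False; a_3 = False; a_4 = True; a_5 = True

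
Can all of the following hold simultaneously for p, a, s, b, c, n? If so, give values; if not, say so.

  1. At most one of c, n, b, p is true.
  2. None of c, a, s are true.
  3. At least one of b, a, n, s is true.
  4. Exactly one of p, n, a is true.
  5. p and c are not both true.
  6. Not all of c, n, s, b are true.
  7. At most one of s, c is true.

p=F, a=F, s=F, b=F, c=F, n=T

  (1) {c, n, b, p}: 1 true — at most one ✓
  (2) {c, a, s}: 0 true — none ✓
  (3) {b, a, n, s}: 1 true — at least one ✓
  (4) {p, n, a}: 1 true — exactly one ✓
  (5) p=F, c=F — not both ✓
  (6) {c, n, s, b}: 1/4 true — not all ✓
  (7) {s, c}: 0 true — at most one ✓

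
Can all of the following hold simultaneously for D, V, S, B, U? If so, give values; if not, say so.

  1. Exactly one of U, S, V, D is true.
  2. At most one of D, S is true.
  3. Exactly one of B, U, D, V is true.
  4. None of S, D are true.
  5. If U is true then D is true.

D: False, V: True, S: False, B: False, U: False

  (1) {U, S, V, D}: 1 true — exactly one ✓
  (2) {D, S}: 0 true — at most one ✓
  (3) {B, U, D, V}: 1 true — exactly one ✓
  (4) {S, D}: 0 true — none ✓
  (5) U=F ⇒ D: vacuous ✓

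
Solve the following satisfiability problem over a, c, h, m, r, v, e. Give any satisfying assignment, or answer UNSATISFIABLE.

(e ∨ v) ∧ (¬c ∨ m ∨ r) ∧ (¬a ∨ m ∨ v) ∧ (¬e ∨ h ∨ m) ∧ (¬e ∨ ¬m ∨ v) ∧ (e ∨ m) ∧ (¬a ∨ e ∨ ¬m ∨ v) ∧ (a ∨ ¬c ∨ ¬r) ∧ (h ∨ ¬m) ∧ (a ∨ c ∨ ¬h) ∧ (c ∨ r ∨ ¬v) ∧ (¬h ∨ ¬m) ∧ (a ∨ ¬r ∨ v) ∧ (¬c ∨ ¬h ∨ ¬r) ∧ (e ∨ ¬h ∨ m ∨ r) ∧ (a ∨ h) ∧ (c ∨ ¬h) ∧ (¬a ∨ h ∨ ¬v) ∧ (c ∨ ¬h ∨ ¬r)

Case m = True:
  (h ∨ ¬m) forces h = True.
  Clause (¬h ∨ ¬m) is falsified — contradiction.
Case m = False:
  (e ∨ m) forces e = True.
  (¬e ∨ h ∨ m) forces h = True.
  (c ∨ ¬h) forces c = True.
  (¬c ∨ m ∨ r) forces r = True.
  Clause (¬c ∨ ¬h ∨ ¬r) is falsified — contradiction.
Both cases fail, so the formula is unsatisfiable.

The formula is unsatisfiable.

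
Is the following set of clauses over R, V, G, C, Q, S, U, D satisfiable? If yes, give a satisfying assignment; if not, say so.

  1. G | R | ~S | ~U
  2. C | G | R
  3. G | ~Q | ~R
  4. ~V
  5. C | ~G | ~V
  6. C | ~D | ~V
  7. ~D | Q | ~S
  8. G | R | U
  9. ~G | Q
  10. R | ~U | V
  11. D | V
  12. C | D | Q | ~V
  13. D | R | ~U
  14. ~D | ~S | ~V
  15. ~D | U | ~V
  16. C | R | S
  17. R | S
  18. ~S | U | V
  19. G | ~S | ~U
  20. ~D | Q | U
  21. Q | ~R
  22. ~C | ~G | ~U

R=T, V=F, G=T, C=F, Q=T, S=F, U=F, D=T

Unit clause (~V) forces V = False.
In (D | V) only D is left, so D = True.
Try R = False:
  (R | ~U | V) forces U = False.
  (G | R | U) forces G = True.
  (~G | Q) forces Q = True.
  (R | S) forces S = True.
  clause (~S | U | V) is falsified — backtrack.
So R = True.
  then (Q | ~R) forces Q = True.
  then (G | ~Q | ~R) forces G = True.
Set C = False.
Set S = False.
Set U = False.
All clauses satisfied.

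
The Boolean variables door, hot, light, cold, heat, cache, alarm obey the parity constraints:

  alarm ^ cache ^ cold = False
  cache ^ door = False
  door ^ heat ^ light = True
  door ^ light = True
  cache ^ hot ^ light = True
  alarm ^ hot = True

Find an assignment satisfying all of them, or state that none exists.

door = False; hot = False; light = True; cold = True; heat = False; cache = False; alarm = True

alarm ^ cache ^ cold = T ^ F ^ T = False ✓
cache ^ door = F ^ F = False ✓
door ^ heat ^ light = F ^ F ^ T = True ✓
door ^ light = F ^ T = True ✓
cache ^ hot ^ light = F ^ F ^ T = True ✓
alarm ^ hot = T ^ F = True ✓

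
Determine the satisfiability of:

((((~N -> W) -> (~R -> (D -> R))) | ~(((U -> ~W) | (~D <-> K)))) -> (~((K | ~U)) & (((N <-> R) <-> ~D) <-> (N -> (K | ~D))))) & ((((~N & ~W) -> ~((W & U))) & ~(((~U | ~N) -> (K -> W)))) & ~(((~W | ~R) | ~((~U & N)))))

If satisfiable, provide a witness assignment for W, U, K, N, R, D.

No satisfying assignment exists.

Case W = True: the conjunct ~(((~U | ~N) -> (K -> W))) becomes ~(((~U | ~N) -> True)) = False.
Case W = False: the conjunct ~(((~W | ~R) | ~((~U & N)))) becomes ~((True | ~((~U & N)))) = False.
Both cases fail — unsatisfiable.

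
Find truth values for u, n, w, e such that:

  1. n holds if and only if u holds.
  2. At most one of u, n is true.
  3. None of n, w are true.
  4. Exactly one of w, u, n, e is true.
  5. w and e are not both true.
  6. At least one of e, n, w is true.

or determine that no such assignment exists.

u=F, n=F, w=F, e=T

  (1) n=F, u=F — same ✓
  (2) {u, n}: 0 true — at most one ✓
  (3) {n, w}: 0 true — none ✓
  (4) {w, u, n, e}: 1 true — exactly one ✓
  (5) w=F, e=T — not both ✓
  (6) {e, n, w}: 1 true — at least one ✓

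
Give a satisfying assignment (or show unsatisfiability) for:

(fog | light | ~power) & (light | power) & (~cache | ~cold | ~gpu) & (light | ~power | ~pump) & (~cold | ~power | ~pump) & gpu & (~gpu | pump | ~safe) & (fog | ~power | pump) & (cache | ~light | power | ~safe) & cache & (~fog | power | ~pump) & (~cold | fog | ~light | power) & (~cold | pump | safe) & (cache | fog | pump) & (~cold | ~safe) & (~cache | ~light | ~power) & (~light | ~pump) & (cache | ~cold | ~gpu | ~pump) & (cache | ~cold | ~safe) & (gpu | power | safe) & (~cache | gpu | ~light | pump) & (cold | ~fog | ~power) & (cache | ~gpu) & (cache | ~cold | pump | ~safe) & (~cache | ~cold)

pump = False; cache = True; cold = False; power = False; fog = True; gpu = True; light = True; safe = False

Unit clause (gpu) forces gpu = True.
Unit clause (cache) forces cache = True.
In (~cache | ~cold) only ~cold is left, so cold = False.
Set pump = False.
  then (~gpu | pump | ~safe) forces safe = False.
Try power = True:
  (fog | ~power | pump) forces fog = True.
  clause (cold | ~fog | ~power) is falsified — backtrack.
So power = False.
  then (light | power) forces light = True.
Set fog = True.
All clauses satisfied.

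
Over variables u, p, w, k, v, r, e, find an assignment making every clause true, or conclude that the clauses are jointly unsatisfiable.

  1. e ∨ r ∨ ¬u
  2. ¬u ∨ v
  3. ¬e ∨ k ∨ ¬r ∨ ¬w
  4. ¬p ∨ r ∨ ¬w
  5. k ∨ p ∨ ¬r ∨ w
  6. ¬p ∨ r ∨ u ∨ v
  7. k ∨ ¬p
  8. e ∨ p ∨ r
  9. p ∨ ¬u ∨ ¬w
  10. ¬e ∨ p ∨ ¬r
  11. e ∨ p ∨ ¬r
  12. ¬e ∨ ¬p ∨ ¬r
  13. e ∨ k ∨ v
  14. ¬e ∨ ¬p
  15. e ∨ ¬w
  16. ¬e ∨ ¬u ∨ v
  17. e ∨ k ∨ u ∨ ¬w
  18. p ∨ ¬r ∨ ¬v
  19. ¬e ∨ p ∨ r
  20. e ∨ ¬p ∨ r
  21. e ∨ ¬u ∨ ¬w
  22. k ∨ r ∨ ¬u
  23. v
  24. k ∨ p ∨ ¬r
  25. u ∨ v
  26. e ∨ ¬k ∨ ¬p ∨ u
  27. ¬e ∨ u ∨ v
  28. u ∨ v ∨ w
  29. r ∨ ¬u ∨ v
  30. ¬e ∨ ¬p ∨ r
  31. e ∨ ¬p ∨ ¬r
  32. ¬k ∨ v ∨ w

The formula is unsatisfiable.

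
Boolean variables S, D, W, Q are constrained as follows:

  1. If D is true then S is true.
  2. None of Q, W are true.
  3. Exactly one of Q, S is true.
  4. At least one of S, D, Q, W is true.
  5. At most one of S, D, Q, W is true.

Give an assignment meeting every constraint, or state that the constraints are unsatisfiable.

S = True, D = False, W = False, Q = False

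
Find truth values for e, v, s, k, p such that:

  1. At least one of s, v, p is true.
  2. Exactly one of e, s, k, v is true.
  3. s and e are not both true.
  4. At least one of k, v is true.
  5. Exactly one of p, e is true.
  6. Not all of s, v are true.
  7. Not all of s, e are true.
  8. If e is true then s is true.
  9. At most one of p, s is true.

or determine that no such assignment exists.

e = False; v = False; s = False; k = True; p = True

  (1) {s, v, p}: 1 true — at least one ✓
  (2) {e, s, k, v}: 1 true — exactly one ✓
  (3) s=F, e=F — not both ✓
  (4) {k, v}: 1 true — at least one ✓
  (5) {p, e}: 1 true — exactly one ✓
  (6) {s, v}: 0/2 true — not all ✓
  (7) {s, e}: 0/2 true — not all ✓
  (8) e=F ⇒ s: vacuous ✓
  (9) {p, s}: 1 true — at most one ✓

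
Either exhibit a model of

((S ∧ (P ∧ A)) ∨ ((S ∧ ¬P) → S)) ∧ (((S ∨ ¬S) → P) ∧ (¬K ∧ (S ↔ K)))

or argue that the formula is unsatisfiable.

S = False, K = False, A = True, P = True

  (S ∧ (P ∧ A)) ∨ ((S ∧ ¬P) → S) = True
    S ∧ (P ∧ A) = False
      P ∧ A = True
    (S ∧ ¬P) → S = True
      S ∧ ¬P = False
        ¬P = False
  ((S ∨ ¬S) → P) ∧ (¬K ∧ (S ↔ K)) = True
    (S ∨ ¬S) → P = True
      S ∨ ¬S = True
        ¬S = True
    ¬K ∧ (S ↔ K) = True
      ¬K = True
      S ↔ K = True
Both conjuncts True, so the formula holds.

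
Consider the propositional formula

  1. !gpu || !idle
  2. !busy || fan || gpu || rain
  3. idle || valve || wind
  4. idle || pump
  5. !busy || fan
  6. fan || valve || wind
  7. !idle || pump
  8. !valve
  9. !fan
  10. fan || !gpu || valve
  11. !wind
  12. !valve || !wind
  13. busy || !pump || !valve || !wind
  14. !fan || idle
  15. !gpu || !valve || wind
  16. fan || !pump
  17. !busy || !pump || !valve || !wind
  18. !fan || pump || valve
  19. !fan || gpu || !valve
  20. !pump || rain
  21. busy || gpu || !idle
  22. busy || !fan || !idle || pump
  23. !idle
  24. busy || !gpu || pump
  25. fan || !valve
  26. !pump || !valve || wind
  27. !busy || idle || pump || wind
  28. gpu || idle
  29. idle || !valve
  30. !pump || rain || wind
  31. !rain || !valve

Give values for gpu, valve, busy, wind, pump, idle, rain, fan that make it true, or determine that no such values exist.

Case wind = True:
  Clause (!wind) is falsified — contradiction.
Case wind = False:
  (!valve) forces valve = False.
  (idle || valve || wind) forces idle = True.
  Clause (!idle) is falsified — contradiction.
Both cases fail, so the formula is unsatisfiable.

Unsatisfiable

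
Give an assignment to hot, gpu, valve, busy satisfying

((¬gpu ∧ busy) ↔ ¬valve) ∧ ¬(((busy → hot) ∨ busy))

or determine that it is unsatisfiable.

The conjunct ¬(((busy → hot) ∨ busy)) is unsatisfiable on its own:
  hot=F, busy=F: evaluates to False.
  hot=F, busy=T: evaluates to False.
  hot=T, busy=F: evaluates to False.
  hot=T, busy=T: evaluates to False.
So the whole conjunction is unsatisfiable.

Unsatisfiable — no assignment works.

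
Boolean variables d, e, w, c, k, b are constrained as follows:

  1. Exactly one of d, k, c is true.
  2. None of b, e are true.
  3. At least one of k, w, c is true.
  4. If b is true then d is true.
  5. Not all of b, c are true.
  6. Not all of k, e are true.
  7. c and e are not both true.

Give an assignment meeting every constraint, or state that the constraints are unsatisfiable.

d = False, e = False, w = False, c = True, k = False, b = False

  (1) {d, k, c}: 1 true — exactly one ✓
  (2) {b, e}: 0 true — none ✓
  (3) {k, w, c}: 1 true — at least one ✓
  (4) b=F ⇒ d: vacuous ✓
  (5) {b, c}: 1/2 true — not all ✓
  (6) {k, e}: 0/2 true — not all ✓
  (7) c=T, e=F — not both ✓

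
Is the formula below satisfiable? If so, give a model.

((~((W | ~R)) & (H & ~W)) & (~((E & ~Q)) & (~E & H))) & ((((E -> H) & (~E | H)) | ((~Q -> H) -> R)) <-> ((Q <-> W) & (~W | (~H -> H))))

W=F, E=F, H=T, Q=F, R=T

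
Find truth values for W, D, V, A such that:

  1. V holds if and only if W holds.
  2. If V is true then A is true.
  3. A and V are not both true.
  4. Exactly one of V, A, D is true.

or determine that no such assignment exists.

W=F, D=F, V=F, A=T

  (1) V=F, W=F — same ✓
  (2) V=F ⇒ A: vacuous ✓
  (3) A=T, V=F — not both ✓
  (4) {V, A, D}: 1 true — exactly one ✓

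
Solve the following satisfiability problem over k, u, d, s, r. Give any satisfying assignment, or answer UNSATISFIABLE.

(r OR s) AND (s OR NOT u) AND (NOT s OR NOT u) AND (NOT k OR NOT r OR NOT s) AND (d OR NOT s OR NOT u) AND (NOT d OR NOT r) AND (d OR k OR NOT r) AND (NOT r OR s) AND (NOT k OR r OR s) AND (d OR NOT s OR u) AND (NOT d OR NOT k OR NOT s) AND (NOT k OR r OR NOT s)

k = False; u = False; d = True; s = True; r = False

Set k = False.
Try u = True:
  (s OR NOT u) forces s = True.
  clause (NOT s OR NOT u) is falsified — backtrack.
So u = False.
Set d = True.
  then (NOT d OR NOT r) forces r = False.
  then (r OR s) forces s = True.
All clauses satisfied.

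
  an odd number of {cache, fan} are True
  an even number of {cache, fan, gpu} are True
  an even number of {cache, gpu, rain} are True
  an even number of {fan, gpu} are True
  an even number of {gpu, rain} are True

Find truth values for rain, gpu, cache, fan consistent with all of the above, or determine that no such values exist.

rain=T; gpu=T; cache=F; fan=T

{cache, fan}: 1 true → odd ✓
{cache, fan, gpu}: 2 true → even ✓
{cache, gpu, rain}: 2 true → even ✓
{fan, gpu}: 2 true → even ✓
{gpu, rain}: 2 true → even ✓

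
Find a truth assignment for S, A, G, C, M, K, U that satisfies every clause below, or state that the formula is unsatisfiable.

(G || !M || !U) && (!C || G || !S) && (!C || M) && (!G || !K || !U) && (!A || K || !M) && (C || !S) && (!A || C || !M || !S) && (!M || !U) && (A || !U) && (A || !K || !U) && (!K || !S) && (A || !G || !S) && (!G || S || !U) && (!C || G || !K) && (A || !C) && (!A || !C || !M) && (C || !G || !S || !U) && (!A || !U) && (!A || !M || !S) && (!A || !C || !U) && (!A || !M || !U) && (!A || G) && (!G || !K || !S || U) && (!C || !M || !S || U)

S = False, A = False, G = True, C = False, M = True, K = True, U = False

Try S = True:
  (C || !S) forces C = True.
  (!C || G || !S) forces G = True.
  (!C || M) forces M = True.
  (!M || !U) forces U = False.
  clause (!C || !M || !S || U) is falsified — backtrack.
So S = False.
Set A = False.
  then (A || !U) forces U = False.
  then (A || !C) forces C = False.
Set G = True.
Set M = True.
Set K = True.
All clauses satisfied.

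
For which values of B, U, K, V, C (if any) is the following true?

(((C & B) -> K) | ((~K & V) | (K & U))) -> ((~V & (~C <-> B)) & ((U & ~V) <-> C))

B = True; U = False; K = False; V = False; C = True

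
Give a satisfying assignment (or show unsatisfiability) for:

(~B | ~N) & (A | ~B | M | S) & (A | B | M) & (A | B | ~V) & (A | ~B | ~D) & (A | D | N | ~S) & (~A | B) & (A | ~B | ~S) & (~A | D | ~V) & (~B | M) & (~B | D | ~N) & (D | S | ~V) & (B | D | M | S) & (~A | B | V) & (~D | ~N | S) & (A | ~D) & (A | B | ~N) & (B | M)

Set V = False.
Set M = True.
Set A = True.
  then (~A | B) forces B = True.
  then (~B | ~N) forces N = False.
Set D = False.
Set S = True.
All clauses satisfied.

V = False, M = True, A = True, B = True, D = False, N = False, S = True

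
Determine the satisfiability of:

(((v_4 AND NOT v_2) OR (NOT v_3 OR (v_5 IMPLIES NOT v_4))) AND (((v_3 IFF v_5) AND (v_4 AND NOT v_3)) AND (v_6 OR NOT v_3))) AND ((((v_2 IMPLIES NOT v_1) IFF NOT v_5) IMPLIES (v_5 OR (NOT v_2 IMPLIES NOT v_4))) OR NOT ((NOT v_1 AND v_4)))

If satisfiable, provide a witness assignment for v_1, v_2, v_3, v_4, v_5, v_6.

v_1=T, v_2=F, v_3=F, v_4=T, v_5=F, v_6=T

  ((v_4 AND NOT v_2) OR (NOT v_3 OR (v_5 IMPLIES NOT v_4))) AND (((v_3 IFF v_5) AND (v_4 AND NOT v_3)) AND (v_6 OR NOT v_3)) = True
    (v_4 AND NOT v_2) OR (NOT v_3 OR (v_5 IMPLIES NOT v_4)) = True
      v_4 AND NOT v_2 = True
        NOT v_2 = True
      NOT v_3 OR (v_5 IMPLIES NOT v_4) = True
        NOT v_3 = True
        v_5 IMPLIES NOT v_4 = True
          NOT v_4 = False
    ((v_3 IFF v_5) AND (v_4 AND NOT v_3)) AND (v_6 OR NOT v_3) = True
      (v_3 IFF v_5) AND (v_4 AND NOT v_3) = True
        v_3 IFF v_5 = True
        v_4 AND NOT v_3 = True
          NOT v_3 = True
      v_6 OR NOT v_3 = True
        NOT v_3 = True
  (((v_2 IMPLIES NOT v_1) IFF NOT v_5) IMPLIES (v_5 OR (NOT v_2 IMPLIES NOT v_4))) OR NOT ((NOT v_1 AND v_4)) = True
    ((v_2 IMPLIES NOT v_1) IFF NOT v_5) IMPLIES (v_5 OR (NOT v_2 IMPLIES NOT v_4)) = False
      (v_2 IMPLIES NOT v_1) IFF NOT v_5 = True
        v_2 IMPLIES NOT v_1 = True
          NOT v_1 = False
        NOT v_5 = True
      v_5 OR (NOT v_2 IMPLIES NOT v_4) = False
        NOT v_2 IMPLIES NOT v_4 = False
          NOT v_2 = True
          NOT v_4 = False
    NOT ((NOT v_1 AND v_4)) = True
      NOT v_1 AND v_4 = False
        NOT v_1 = False
Both conjuncts True, so the formula holds.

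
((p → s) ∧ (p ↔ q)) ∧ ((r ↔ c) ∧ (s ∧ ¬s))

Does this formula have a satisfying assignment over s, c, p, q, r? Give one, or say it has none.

Case s = True: the conjunct ¬s is False.
Case s = False: the conjunct s is False.
Both cases fail — unsatisfiable.

UNSATISFIABLE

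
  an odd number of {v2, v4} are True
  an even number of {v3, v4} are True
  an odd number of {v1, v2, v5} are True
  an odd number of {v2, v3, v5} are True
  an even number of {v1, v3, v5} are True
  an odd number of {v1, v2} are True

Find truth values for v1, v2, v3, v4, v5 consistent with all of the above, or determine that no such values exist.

v1: True, v2: False, v3: True, v4: True, v5: False

{v2, v4}: 1 true → odd ✓
{v3, v4}: 2 true → even ✓
{v1, v2, v5}: 1 true → odd ✓
{v2, v3, v5}: 1 true → odd ✓
{v1, v3, v5}: 2 true → even ✓
{v1, v2}: 1 true → odd ✓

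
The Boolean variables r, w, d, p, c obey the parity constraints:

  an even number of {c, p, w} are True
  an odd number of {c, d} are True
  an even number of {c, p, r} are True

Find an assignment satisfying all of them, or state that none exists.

r: True, w: True, d: True, p: True, c: False

{c, p, w}: 2 true → even ✓
{c, d}: 1 true → odd ✓
{c, p, r}: 2 true → even ✓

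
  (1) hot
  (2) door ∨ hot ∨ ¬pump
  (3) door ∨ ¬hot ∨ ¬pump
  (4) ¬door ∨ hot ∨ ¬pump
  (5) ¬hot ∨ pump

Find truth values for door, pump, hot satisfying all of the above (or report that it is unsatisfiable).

door = True, pump = True, hot = True

Unit clause (hot) forces hot = True.
In (¬hot ∨ pump) only pump is left, so pump = True.
In (door ∨ ¬hot ∨ ¬pump) only door is left, so door = True.
All clauses satisfied.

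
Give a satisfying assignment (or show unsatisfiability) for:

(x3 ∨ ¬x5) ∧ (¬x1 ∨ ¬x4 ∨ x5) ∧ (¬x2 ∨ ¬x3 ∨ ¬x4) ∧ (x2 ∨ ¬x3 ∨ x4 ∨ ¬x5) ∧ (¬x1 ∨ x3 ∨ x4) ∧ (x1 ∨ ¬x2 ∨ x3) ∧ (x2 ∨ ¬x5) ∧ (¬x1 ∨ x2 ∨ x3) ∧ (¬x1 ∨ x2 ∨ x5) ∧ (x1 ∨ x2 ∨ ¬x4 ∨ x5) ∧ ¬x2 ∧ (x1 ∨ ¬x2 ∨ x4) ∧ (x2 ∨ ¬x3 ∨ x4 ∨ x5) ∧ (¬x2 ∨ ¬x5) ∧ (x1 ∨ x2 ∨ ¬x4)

Unit clause (¬x2) forces x2 = False.
In (x2 ∨ ¬x5) only ¬x5 is left, so x5 = False.
In (¬x1 ∨ x2 ∨ x5) only ¬x1 is left, so x1 = False.
In (x1 ∨ x2 ∨ ¬x4 ∨ x5) only ¬x4 is left, so x4 = False.
In (x2 ∨ ¬x3 ∨ x4 ∨ x5) only ¬x3 is left, so x3 = False.
All clauses satisfied.

x1=F, x2=F, x3=F, x4=F, x5=F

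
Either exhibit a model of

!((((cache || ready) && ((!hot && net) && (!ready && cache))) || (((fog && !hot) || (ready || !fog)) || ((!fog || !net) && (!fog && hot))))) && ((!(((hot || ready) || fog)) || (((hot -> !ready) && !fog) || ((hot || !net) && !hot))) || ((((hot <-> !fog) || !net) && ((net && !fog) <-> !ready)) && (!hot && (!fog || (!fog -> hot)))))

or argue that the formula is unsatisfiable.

Unsatisfiable — no assignment works.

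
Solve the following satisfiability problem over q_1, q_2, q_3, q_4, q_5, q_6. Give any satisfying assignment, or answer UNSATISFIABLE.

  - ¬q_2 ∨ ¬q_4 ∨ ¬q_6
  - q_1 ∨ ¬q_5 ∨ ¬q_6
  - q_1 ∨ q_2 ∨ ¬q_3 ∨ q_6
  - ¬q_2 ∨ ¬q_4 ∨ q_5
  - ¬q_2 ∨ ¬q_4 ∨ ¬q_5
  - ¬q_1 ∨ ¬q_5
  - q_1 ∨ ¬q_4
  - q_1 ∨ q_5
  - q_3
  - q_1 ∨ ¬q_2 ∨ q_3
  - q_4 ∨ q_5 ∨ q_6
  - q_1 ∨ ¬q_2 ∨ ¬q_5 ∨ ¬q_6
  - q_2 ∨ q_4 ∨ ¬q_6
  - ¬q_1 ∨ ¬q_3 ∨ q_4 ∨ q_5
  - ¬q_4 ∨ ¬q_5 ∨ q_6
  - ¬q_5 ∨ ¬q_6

Unit clause (q_3) forces q_3 = True.
Set q_1 = False.
  then (q_1 ∨ ¬q_4) forces q_4 = False.
  then (q_1 ∨ q_5) forces q_5 = True.
  then (¬q_5 ∨ ¬q_6) forces q_6 = False.
  then (q_1 ∨ q_2 ∨ ¬q_3 ∨ q_6) forces q_2 = True.
All clauses satisfied.

q_1: False, q_2: True, q_3: True, q_4: False, q_5: True, q_6: False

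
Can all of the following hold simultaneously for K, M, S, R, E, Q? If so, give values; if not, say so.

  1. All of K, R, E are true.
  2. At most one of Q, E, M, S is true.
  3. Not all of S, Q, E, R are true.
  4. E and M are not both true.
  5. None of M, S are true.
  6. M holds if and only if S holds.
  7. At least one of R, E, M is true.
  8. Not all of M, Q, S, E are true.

K: True; M: False; S: False; R: True; E: True; Q: False

  (1) {K, R, E}: all 3 true ✓
  (2) {Q, E, M, S}: 1 true — at most one ✓
  (3) {S, Q, E, R}: 2/4 true — not all ✓
  (4) E=T, M=F — not both ✓
  (5) {M, S}: 0 true — none ✓
  (6) M=F, S=F — same ✓
  (7) {R, E, M}: 2 true — at least one ✓
  (8) {M, Q, S, E}: 1/4 true — not all ✓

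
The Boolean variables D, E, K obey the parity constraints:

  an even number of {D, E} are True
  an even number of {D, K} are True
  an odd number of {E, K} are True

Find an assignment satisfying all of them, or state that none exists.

Unsatisfiable — no assignment works.

Adding constraints 1, 2, 3 mod 2: every variable appears an even number of times on the left, so the left side is 0.
But the right sides sum to 1 (mod 2). 0 ≠ 1 — the system is inconsistent.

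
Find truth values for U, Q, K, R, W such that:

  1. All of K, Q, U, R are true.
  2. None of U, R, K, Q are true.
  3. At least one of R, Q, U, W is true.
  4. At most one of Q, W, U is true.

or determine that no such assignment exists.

UNSATISFIABLE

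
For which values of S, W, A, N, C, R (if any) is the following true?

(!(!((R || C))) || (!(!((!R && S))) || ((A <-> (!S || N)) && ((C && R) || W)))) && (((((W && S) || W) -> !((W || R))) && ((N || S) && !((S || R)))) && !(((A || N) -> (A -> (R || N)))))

No satisfying assignment exists.

Case S = True: the conjunct !((S || R)) becomes !((True || R)) = False.
Case S = False: the formula simplifies to (!(!((R || C))) || (A && ((C && R) || W))) && (((W -> !((W || R))) && (N && !R)) && !(((A || N) -> (A -> (R || N))))).
  N = True: the conjunct !(((A || N) -> (A -> (R || N)))) becomes !((True -> True)) = False.
  N = False: the conjunct N is False.
Both cases fail — unsatisfiable.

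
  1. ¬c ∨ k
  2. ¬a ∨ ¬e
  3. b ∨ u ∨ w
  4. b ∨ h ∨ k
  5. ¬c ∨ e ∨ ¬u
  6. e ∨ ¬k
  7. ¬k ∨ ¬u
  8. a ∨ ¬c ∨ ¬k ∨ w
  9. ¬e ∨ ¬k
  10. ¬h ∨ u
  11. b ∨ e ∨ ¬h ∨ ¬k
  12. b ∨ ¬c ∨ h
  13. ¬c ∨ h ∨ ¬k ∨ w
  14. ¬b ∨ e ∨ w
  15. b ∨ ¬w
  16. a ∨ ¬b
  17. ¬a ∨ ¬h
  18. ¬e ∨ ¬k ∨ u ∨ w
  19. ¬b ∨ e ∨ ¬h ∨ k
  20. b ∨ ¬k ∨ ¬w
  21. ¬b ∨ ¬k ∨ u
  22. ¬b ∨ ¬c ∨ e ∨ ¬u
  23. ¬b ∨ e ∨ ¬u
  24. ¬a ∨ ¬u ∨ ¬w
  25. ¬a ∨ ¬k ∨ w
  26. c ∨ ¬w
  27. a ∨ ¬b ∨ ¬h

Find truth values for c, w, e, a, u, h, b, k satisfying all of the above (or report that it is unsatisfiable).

c = False, w = False, e = False, a = False, u = True, h = True, b = False, k = False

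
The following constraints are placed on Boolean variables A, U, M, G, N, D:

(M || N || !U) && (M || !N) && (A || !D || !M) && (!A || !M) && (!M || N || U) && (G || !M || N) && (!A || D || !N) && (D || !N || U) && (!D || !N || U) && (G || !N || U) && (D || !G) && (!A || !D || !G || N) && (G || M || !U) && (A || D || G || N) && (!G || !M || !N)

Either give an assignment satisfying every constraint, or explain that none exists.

A = True, U = False, M = False, G = False, N = False, D = True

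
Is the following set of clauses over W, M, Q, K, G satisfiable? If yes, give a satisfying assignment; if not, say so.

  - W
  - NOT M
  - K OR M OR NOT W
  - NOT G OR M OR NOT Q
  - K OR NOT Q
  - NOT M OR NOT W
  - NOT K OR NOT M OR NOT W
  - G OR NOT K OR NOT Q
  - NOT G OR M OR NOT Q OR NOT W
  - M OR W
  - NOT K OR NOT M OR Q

Unit clause (W) forces W = True.
Unit clause (NOT M) forces M = False.
In (K OR M OR NOT W) only K is left, so K = True.
Try Q = True:
  (NOT G OR M OR NOT Q) forces G = False.
  clause (G OR NOT K OR NOT Q) is falsified — backtrack.
So Q = False.
Set G = False.
All clauses satisfied.

W=T, M=F, Q=F, K=T, G=F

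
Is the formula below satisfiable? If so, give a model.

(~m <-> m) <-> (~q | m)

m: False, q: True

  (~m <-> m) <-> (~q | m) = True
    ~m <-> m = False
      ~m = True
    ~q | m = False
      ~q = False
The formula evaluates to True.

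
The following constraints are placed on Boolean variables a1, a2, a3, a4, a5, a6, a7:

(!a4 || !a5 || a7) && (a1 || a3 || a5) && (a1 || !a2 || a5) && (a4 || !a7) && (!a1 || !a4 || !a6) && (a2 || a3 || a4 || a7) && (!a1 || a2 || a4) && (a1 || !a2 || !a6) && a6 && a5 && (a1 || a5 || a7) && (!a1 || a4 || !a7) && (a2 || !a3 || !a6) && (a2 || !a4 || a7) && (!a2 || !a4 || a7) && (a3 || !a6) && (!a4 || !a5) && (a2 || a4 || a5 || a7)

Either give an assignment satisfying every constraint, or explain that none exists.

a1 = True, a2 = True, a3 = True, a4 = False, a5 = True, a6 = True, a7 = False

Unit clause (a6) forces a6 = True.
Unit clause (a5) forces a5 = True.
In (a3 || !a6) only a3 is left, so a3 = True.
In (!a4 || !a5) only !a4 is left, so a4 = False.
In (a4 || !a7) only !a7 is left, so a7 = False.
In (a2 || !a3 || !a6) only a2 is left, so a2 = True.
In (a1 || !a2 || !a6) only a1 is left, so a1 = True.
All clauses satisfied.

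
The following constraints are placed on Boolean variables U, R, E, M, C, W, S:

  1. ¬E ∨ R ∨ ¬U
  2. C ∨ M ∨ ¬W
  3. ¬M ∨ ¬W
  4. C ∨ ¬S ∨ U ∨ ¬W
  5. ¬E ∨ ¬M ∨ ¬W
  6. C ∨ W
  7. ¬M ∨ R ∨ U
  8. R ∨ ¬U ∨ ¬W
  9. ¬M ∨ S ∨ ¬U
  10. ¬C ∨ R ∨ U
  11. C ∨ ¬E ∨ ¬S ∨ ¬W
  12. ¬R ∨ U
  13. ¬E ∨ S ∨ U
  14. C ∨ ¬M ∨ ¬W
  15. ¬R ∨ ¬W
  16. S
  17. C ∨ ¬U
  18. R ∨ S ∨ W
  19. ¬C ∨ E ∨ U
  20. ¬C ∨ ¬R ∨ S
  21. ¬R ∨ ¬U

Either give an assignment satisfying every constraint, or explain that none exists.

Unit clause (S) forces S = True.
Try U = False:
  (¬R ∨ U) forces R = False.
  (¬M ∨ R ∨ U) forces M = False.
  (¬C ∨ R ∨ U) forces C = False.
  (C ∨ M ∨ ¬W) forces W = False.
  clause (C ∨ W) is falsified — backtrack.
So U = True.
  then (C ∨ ¬U) forces C = True.
  then (¬R ∨ ¬U) forces R = False.
  then (¬E ∨ R ∨ ¬U) forces E = False.
  then (R ∨ ¬U ∨ ¬W) forces W = False.
Set M = True.
All clauses satisfied.

U = True; R = False; E = False; M = True; C = True; W = False; S = True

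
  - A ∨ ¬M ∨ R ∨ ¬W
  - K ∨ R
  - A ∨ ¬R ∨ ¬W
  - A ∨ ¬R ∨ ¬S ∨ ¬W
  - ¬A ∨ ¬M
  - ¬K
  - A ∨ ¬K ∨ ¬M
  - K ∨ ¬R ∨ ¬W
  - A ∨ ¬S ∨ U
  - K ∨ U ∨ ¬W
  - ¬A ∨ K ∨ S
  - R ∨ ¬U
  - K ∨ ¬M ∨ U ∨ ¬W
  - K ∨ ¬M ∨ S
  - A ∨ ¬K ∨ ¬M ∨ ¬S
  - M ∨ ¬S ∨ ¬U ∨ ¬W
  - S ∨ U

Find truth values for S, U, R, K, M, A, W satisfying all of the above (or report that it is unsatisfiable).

S=T, U=T, R=T, K=F, M=T, A=F, W=F

Unit clause (¬K) forces K = False.
In (K ∨ R) only R is left, so R = True.
In (K ∨ ¬R ∨ ¬W) only ¬W is left, so W = False.
Set S = True.
Set U = True.
Set M = True.
  then (¬A ∨ ¬M) forces A = False.
All clauses satisfied.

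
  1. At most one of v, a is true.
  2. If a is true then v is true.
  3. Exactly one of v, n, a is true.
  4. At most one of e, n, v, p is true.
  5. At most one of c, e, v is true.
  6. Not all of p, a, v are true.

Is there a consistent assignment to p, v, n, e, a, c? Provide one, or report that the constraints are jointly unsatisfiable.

p: False, v: False, n: True, e: False, a: False, c: True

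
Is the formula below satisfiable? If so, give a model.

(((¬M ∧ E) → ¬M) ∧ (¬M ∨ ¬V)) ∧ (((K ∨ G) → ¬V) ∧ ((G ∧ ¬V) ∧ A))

E = True, G = True, M = True, A = True, V = False, K = True

  ((¬M ∧ E) → ¬M) ∧ (¬M ∨ ¬V) = True
    (¬M ∧ E) → ¬M = True
      ¬M ∧ E = False
        ¬M = False
      ¬M = False
    ¬M ∨ ¬V = True
      ¬M = False
      ¬V = True
  ((K ∨ G) → ¬V) ∧ ((G ∧ ¬V) ∧ A) = True
    (K ∨ G) → ¬V = True
      K ∨ G = True
      ¬V = True
    (G ∧ ¬V) ∧ A = True
      G ∧ ¬V = True
        ¬V = True
Both conjuncts True, so the formula holds.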